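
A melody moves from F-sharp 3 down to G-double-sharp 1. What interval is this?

diminished 14th

Descending from F#3 to G##1 is the same interval as ascending G##1 to F#3.
G to F spans seven letter names (G-A-B-C-D-E-F), plus an octave, so the interval is some kind of fourteenth.
The major fourteenth is 23 semitones; here we have 21, two semitones narrower: diminished.
(Equivalently, a compound diminished seventh: a diminished seventh plus an octave.)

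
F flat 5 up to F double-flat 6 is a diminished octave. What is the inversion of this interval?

augmented unison

Inverted interval numbers add to nine, so an octave pairs with a unison (8 + 1 = 9).
The quality also flips — diminished becomes augmented — giving an augmented unison.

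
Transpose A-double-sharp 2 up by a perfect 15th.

A fifteenth keeps the letter name A, two octaves up from A.
A perfect fifteenth spans 24 semitones, so from A##2 the target pitch is A##4.

A-double-sharp 4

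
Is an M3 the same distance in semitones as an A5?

4 semitones (major third) vs 8 semitones (augmented fifth): not equal.

No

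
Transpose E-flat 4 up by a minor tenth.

G-flat 5

The tenth's letter: E up three letter names plus an octave → G.
A minor tenth is 15 semitones; 15 semitones up from Eb4 gives Gb5.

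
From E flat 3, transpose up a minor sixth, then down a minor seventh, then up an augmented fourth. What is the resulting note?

G 3

Up a minor sixth from Eb3: Cb4 (8 semitones up).
Down a minor seventh from Cb4: Db3 (10 semitones down).
An augmented fourth up from Db3 is G3.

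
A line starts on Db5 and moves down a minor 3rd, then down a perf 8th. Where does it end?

A minor third down from Db5 is Bb4.
A perfect octave down from Bb4 is Bb3.

Bb3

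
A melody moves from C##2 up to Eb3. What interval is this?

dd10

C to E spans three letter names (C-D-E), plus an octave, so the interval is some kind of tenth.
The major tenth is 16 semitones; here we have 13, three semitones narrower: doubly diminished.
(Equivalently, a compound doubly diminished third: a doubly diminished third plus an octave.)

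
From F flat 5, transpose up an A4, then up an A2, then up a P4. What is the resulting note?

F sharp 6

An augmented fourth up from Fb5 is Bb5.
An augmented second up from Bb5 is C#6.
C#6 up a perfect fourth → F#6 (5 semitones).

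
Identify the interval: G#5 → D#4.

Descending from G#5 to D#4 is the same interval as ascending D#4 to G#5.
D to G spans four letter names (D-E-F-G), plus an octave — that makes it an eleventh of some quality.
The perfect eleventh spans 17 semitones, and D#4 to G#5 is exactly 17 semitones — so this is a perfect eleventh.
(Equivalently, a compound perfect fourth: a perfect fourth plus an octave.)

perfect eleventh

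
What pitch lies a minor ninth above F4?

Two letters up from F (plus an octave) reaches G.
Moving 13 semitones up from F4 (the size of a minor ninth) reaches Gb5.

Gb5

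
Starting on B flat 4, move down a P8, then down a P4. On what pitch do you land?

Bb4 down a perfect octave → Bb3 (12 semitones).
Down a perfect fourth from Bb3: F3 (5 semitones down).

F 3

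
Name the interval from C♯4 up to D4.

C to D spans two letter names (C-D): a second.
At 1 semitone, C#4→D4 falls one short of a major second: minor.

minor second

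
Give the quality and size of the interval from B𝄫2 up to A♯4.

doubly augmented 14th

B to A spans seven letter names (B-C-D-E-F-G-A), plus an octave — that makes it a fourteenth of some quality.
A major fourteenth would be 23 semitones; Bbb2 to A#4 is 25, two semitones wider, so the interval is doubly augmented.
(Equivalently, a compound doubly augmented seventh: a doubly augmented seventh plus an octave.)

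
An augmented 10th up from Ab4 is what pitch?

C#6

The tenth's letter: A up three letter names plus an octave → C.
An augmented tenth is 17 semitones; 17 semitones up from Ab4 gives C#6.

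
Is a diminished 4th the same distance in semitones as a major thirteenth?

No

A diminished fourth spans 4 semitones; a major thirteenth spans 21 semitones. They differ by 17.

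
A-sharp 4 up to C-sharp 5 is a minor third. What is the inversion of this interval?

The rule of nine gives the new number: 9 − 3 = 6, so a third becomes a sixth.
And minor becomes major under inversion, so we get a major sixth.

major sixth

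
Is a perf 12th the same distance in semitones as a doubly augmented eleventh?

Yes

A perfect twelfth spans 19 semitones, and a doubly augmented eleventh also spans 19 semitones — they're enharmonic.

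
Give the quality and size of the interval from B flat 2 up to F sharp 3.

B to F spans five letter names (B-C-D-E-F): a fifth.
A perfect fifth would be 7 semitones; Bb2 to F#3 is 8, one semitone wider, so the interval is augmented.

augmented fifth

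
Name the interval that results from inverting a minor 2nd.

Interval numbers invert to sum to nine: 2 + 7 = 9, so a second inverts to a seventh.
And minor becomes major under inversion, so we get a major seventh.

major 7th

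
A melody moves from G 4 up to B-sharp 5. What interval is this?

G to B spans three letter names (G-A-B), plus an octave — that makes it a tenth of some quality.
The major tenth is 16 semitones; here we have 17, one semitone wider: augmented.
(Equivalently, a compound augmented third: an augmented third plus an octave.)

A10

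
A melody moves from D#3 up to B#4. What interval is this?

major thirteenth

D to B spans six letter names (D-E-F-G-A-B), plus an octave: a thirteenth.
The major thirteenth spans 21 semitones, and D#3 to B#4 is exactly 21 semitones — so this is a major thirteenth.
(Equivalently, a compound major sixth: a major sixth plus an octave.)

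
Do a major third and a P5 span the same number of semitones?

No

A major third spans 4 semitones; a perfect fifth spans 7 semitones. They differ by 3.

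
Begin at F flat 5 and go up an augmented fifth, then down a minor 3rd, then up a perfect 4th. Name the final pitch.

D 6

An augmented fifth up from Fb5 is C6.
A minor third down from C6 is A5.
Up a perfect fourth from A5: D6 (5 semitones up).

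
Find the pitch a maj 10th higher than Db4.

Counting three letter names plus an octave up from D lands on F.
A major tenth is 16 semitones; 16 semitones up from Db4 gives F5.

F5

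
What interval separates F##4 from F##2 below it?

Descending from F##4 to F##2 is the same interval as ascending F##2 to F##4.
F to F is the same letter name, plus 2 octaves — that makes it a fifteenth of some quality.
The perfect fifteenth spans 24 semitones, and F##2 to F##4 is exactly 24 semitones — so this is a perfect fifteenth.
(Equivalently, a compound perfect octave: a perfect octave plus an octave.)

P15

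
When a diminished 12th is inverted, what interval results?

augmented fourth

First reduce the compound diminished twelfth to its simple form, a diminished fifth.
Interval numbers invert to sum to nine: 5 + 4 = 9, so a fifth inverts to a fourth.
And diminished becomes augmented under inversion, so we get an augmented fourth.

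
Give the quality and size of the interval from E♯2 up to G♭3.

doubly diminished tenth

E to G spans three letter names (E-F-G), plus an octave, so the interval is some kind of tenth.
The major tenth is 16 semitones; here we have 13, three semitones narrower: doubly diminished.
(Equivalently, a compound doubly diminished third: a doubly diminished third plus an octave.)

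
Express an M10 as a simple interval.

Subtracting seven from the interval number removes an octave: 10 − 7 = 3.
Quality carries through unchanged, so the simple form is a major third.

major 3rd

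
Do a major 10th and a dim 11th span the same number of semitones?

Yes

Both span 16 semitones: a major tenth and a diminished eleventh are the same chromatic distance.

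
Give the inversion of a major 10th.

First reduce the compound major tenth to its simple form, a major third.
The rule of nine gives the new number: 9 − 3 = 6, so a third becomes a sixth.
Quality inverts too: major becomes minor. That makes the inversion a minor sixth.

m6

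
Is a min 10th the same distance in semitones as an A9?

Yes

A minor tenth spans 15 semitones, and an augmented ninth also spans 15 semitones — they're enharmonic.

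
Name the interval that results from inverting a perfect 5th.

P4

Inverted interval numbers add to nine, so a fifth pairs with a fourth (5 + 4 = 9).
And perfect stays perfect under inversion, so we get a perfect fourth.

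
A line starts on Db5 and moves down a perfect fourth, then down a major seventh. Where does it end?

Bbb3

Down a perfect fourth from Db5: Ab4 (5 semitones down).
Down a major seventh from Ab4: Bbb3 (11 semitones down).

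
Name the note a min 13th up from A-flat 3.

Six letters up from A (plus an octave) reaches F.
Moving 20 semitones up from Ab3 (the size of a minor thirteenth) reaches Fb5.

F-flat 5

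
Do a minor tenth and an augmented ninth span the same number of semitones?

A minor tenth spans 15 semitones, and an augmented ninth also spans 15 semitones — they're enharmonic.

Yes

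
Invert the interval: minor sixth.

Interval numbers invert to sum to nine: 6 + 3 = 9, so a sixth inverts to a third.
The quality also flips — minor becomes major — giving a major third.

major 3rd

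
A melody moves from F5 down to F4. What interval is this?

P8

Descending from F5 to F4 is the same interval as ascending F4 to F5.
F to F is the same letter name, plus an octave — that makes it an octave of some quality.
The perfect octave spans 12 semitones, and F4 to F5 is exactly 12 semitones — so this is a perfect octave.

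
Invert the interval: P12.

perfect 4th

First reduce the compound perfect twelfth to its simple form, a perfect fifth.
Interval numbers invert to sum to nine: 5 + 4 = 9, so a fifth inverts to a fourth.
Quality inverts too: perfect stays perfect. That makes the inversion a perfect fourth.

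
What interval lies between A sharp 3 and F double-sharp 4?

major sixth

A to F spans six letter names (A-B-C-D-E-F) — that makes it a sixth of some quality.
Counting semitones, A#3→F##4 is 9, which is the major sixth.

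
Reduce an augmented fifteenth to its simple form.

A8

Take out an octave (7 from the number): 15 − 7 = 8.
Quality carries through unchanged, so the simple form is an augmented octave.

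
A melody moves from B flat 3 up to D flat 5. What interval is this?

B to D spans three letter names (B-C-D), plus an octave: a tenth.
At 15 semitones, Bb3→Db5 falls one short of a major tenth: minor.
(Equivalently, a compound minor third: a minor third plus an octave.)

minor tenth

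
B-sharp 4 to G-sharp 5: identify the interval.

minor 6th

B to G spans six letter names (B-C-D-E-F-G): a sixth.
A major sixth would be 9 semitones, but B#4 to G#5 is 8 — one semitone narrower, making it a minor sixth.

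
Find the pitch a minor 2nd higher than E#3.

Two letter names up from E: F.
A minor second is 1 semitone; 1 semitone up from E#3 gives F#3.

F#3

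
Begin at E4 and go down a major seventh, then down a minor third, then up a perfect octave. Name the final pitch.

E4 down a major seventh → F3 (11 semitones).
F3 down a minor third → D3 (3 semitones).
D3 up a perfect octave → D4 (12 semitones).

D4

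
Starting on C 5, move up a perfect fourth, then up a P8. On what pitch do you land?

A perfect fourth up from C5 is F5.
Up a perfect octave from F5: F6 (12 semitones up).

F 6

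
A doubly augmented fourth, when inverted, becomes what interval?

dd5

Interval numbers invert to sum to nine: 4 + 5 = 9, so a fourth inverts to a fifth.
Quality inverts too: doubly augmented becomes doubly diminished. That makes the inversion a doubly diminished fifth.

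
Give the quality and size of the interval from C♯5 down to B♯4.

Descending from C#5 to B#4 is the same interval as ascending B#4 to C#5.
B to C spans two letter names (B-C), so the interval is some kind of second.
B#4 to C#5 is 1 semitone, a half step short of the major second (2), so this is minor.

minor second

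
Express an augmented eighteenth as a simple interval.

Subtracting seven from the interval number removes an octave: 18 − 14 = 4.
That makes an augmented eighteenth a compound augmented fourth — 2 octaves plus an augmented fourth.

A4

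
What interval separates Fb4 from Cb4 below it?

perfect fourth

Descending from Fb4 to Cb4 is the same interval as ascending Cb4 to Fb4.
C to F spans four letter names (C-D-E-F), so the interval is some kind of fourth.
Cb4 to Fb4 is 5 semitones, matching the perfect fourth exactly, so the quality is perfect.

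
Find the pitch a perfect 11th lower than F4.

C3

The eleventh's letter: F down four letter names plus an octave → C.
A perfect eleventh spans 17 semitones, so from F4 the target pitch is C3.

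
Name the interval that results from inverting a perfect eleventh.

First reduce the compound perfect eleventh to its simple form, a perfect fourth.
Interval numbers invert to sum to nine: 4 + 5 = 9, so a fourth inverts to a fifth.
The quality also flips — perfect stays perfect — giving a perfect fifth.

perfect fifth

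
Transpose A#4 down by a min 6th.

C##4

Six letter names down from A: C.
A minor sixth is 8 semitones; 8 semitones down from A#4 gives C##4.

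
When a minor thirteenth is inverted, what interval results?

major third

First reduce the compound minor thirteenth to its simple form, a minor sixth.
Inverted interval numbers add to nine, so a sixth pairs with a third (6 + 3 = 9).
Quality inverts too: minor becomes major. That makes the inversion a major third.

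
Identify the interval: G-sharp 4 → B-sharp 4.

major 3rd

G to B spans three letter names (G-A-B) — that makes it a third of some quality.
The major third spans 4 semitones, and G#4 to B#4 is exactly 4 semitones — so this is a major third.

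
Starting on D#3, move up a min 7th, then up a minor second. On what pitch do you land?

D4

Up a minor seventh from D#3: C#4 (10 semitones up).
A minor second up from C#4 is D4.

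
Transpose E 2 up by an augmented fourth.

The fourth takes the letter from E up to A.
An augmented fourth spans 6 semitones, so from E2 the target pitch is A#2.

A-sharp 2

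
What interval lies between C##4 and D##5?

M9

C to D spans two letter names (C-D), plus an octave — that makes it a ninth of some quality.
The major ninth spans 14 semitones, and C##4 to D##5 is exactly 14 semitones — so this is a major ninth.
(Equivalently, a compound major second: a major second plus an octave.)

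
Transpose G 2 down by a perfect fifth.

C 2

Five letter names down from G: C.
Moving 7 semitones down from G2 (the size of a perfect fifth) reaches C2.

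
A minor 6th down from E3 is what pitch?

Counting six letter names down from E lands on G.
Moving 8 semitones down from E3 (the size of a minor sixth) reaches G#2.

G#2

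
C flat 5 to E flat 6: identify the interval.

C to E spans three letter names (C-D-E), plus an octave — that makes it a tenth of some quality.
Counting semitones, Cb5→Eb6 is 16, which is the major tenth.
(Equivalently, a compound major third: a major third plus an octave.)

M10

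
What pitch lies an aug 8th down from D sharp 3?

For an octave the letter name doesn't change: still D, an octave down.
An augmented octave spans 13 semitones, so from D#3 the target pitch is D2.

D 2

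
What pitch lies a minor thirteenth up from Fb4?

Six letters up from F (plus an octave) reaches D.
Moving 20 semitones up from Fb4 (the size of a minor thirteenth) reaches Dbb6.

Dbb6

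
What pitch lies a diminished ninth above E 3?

F flat 4

Two letters up from E (plus an octave) reaches F.
A diminished ninth is 12 semitones; 12 semitones up from E3 gives Fb4.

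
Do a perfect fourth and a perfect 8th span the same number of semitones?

No

A perfect fourth spans 5 semitones; a perfect octave spans 12 semitones. They differ by 7.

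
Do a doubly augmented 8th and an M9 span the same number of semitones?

A doubly augmented octave = 14 semitones = a major ninth; enharmonically equal.

Yes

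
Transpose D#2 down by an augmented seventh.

The seventh takes the letter from D down to E.
An augmented seventh spans 12 semitones, so from D#2 the target pitch is Eb1.

Eb1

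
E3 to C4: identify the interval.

E to C spans six letter names (E-F-G-A-B-C), so the interval is some kind of sixth.
A major sixth would be 9 semitones, but E3 to C4 is 8 — one semitone narrower, making it a minor sixth.

minor sixth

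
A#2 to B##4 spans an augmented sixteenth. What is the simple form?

Each octave removed subtracts seven from the number: 16 − 14 = 2.
That makes an augmented sixteenth a compound augmented second — 2 octaves plus an augmented second.

augmented 2nd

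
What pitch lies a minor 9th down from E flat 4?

Two letters down from E (plus an octave) reaches D.
Moving 13 semitones down from Eb4 (the size of a minor ninth) reaches D3.

D 3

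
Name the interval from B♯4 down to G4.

Descending from B#4 to G4 is the same interval as ascending G4 to B#4.
G to B spans three letter names (G-A-B), so the interval is some kind of third.
G4 to B#4 spans 5 semitones — one semitone wider than the major third (4) — giving an augmented third.

augmented third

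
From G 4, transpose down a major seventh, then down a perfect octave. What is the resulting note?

A flat 2

G4 down a major seventh → Ab3 (11 semitones).
A perfect octave down from Ab3 is Ab2.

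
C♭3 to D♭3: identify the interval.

major second

C to D spans two letter names (C-D), so the interval is some kind of second.
Counting semitones, Cb3→Db3 is 2, which is the major second.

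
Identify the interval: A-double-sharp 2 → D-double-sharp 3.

perfect fourth

A to D spans four letter names (A-B-C-D), so the interval is some kind of fourth.
Counting semitones, A##2→D##3 is 5, which is the perfect fourth.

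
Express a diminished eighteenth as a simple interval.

diminished 4th

Subtracting seven from the interval number removes an octave: 18 − 14 = 4.
That makes a diminished eighteenth a compound diminished fourth — 2 octaves plus a diminished fourth.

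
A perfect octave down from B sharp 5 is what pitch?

For an octave the letter name doesn't change: still B, an octave down.
A perfect octave is 12 semitones; 12 semitones down from B#5 gives B#4.

B sharp 4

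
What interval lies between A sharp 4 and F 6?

diminished thirteenth

A to F spans six letter names (A-B-C-D-E-F), plus an octave, so the interval is some kind of thirteenth.
A major thirteenth would be 21 semitones; A#4 to F6 is 19, two semitones narrower, so the interval is diminished.
(Equivalently, a compound diminished sixth: a diminished sixth plus an octave.)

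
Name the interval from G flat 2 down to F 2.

minor second

Descending from Gb2 to F2 is the same interval as ascending F2 to Gb2.
F to G spans two letter names (F-G): a second.
At 1 semitone, F2→Gb2 falls one short of a major second: minor.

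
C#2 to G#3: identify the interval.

C to G spans five letter names (C-D-E-F-G), plus an octave — that makes it a twelfth of some quality.
The perfect twelfth spans 19 semitones, and C#2 to G#3 is exactly 19 semitones — so this is a perfect twelfth.
(Equivalently, a compound perfect fifth: a perfect fifth plus an octave.)

P12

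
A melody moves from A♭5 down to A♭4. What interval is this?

Descending from Ab5 to Ab4 is the same interval as ascending Ab4 to Ab5.
A to A is the same letter name, plus an octave — that makes it an octave of some quality.
The perfect octave spans 12 semitones, and Ab4 to Ab5 is exactly 12 semitones — so this is a perfect octave.

P8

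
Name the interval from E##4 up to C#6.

diminished thirteenth

E to C spans six letter names (E-F-G-A-B-C), plus an octave, so the interval is some kind of thirteenth.
E##4 to C#6 spans 19 semitones — two semitones narrower than the major thirteenth (21) — giving a diminished thirteenth.
(Equivalently, a compound diminished sixth: a diminished sixth plus an octave.)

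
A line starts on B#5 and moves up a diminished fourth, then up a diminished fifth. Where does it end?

Up a diminished fourth from B#5: E6 (4 semitones up).
A diminished fifth up from E6 is Bb6.

Bb6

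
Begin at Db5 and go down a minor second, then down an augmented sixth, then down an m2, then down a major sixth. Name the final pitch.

Fb3

A minor second down from Db5 is C5.
C5 down an augmented sixth → Ebb4 (10 semitones).
Down a minor second from Ebb4: Db4 (1 semitone down).
A major sixth down from Db4 is Fb3.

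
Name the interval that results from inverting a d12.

augmented fourth

First reduce the compound diminished twelfth to its simple form, a diminished fifth.
Inverted interval numbers add to nine, so a fifth pairs with a fourth (5 + 4 = 9).
The quality also flips — diminished becomes augmented — giving an augmented fourth.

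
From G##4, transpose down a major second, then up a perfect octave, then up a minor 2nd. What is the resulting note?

Down a major second from G##4: F##4 (2 semitones down).
A perfect octave up from F##4 is F##5.
Up a minor second from F##5: G#5 (1 semitone up).

G#5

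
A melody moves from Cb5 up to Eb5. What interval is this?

M3

C to E spans three letter names (C-D-E) — that makes it a third of some quality.
The major third spans 4 semitones, and Cb5 to Eb5 is exactly 4 semitones — so this is a major third.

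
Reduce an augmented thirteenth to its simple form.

A6

Subtracting seven from the interval number removes an octave: 13 − 7 = 6.
That makes an augmented thirteenth a compound augmented sixth — an octave plus an augmented sixth.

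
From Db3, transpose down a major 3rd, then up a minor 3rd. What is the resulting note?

Dbb3

Down a major third from Db3: Bbb2 (4 semitones down).
A minor third up from Bbb2 is Dbb3.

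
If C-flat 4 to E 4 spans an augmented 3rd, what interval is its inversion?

The rule of nine gives the new number: 9 − 3 = 6, so a third becomes a sixth.
And augmented becomes diminished under inversion, so we get a diminished sixth.

diminished 6th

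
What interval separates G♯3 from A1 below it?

Descending from G#3 to A1 is the same interval as ascending A1 to G#3.
A to G spans seven letter names (A-B-C-D-E-F-G), plus an octave, so the interval is some kind of fourteenth.
The major fourteenth spans 23 semitones, and A1 to G#3 is exactly 23 semitones — so this is a major fourteenth.
(Equivalently, a compound major seventh: a major seventh plus an octave.)

major fourteenth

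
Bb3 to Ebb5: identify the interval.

B to E spans four letter names (B-C-D-E), plus an octave, so the interval is some kind of eleventh.
A perfect eleventh would be 17 semitones; Bb3 to Ebb5 is 16, one semitone narrower, so the interval is diminished.
(Equivalently, a compound diminished fourth: a diminished fourth plus an octave.)

diminished eleventh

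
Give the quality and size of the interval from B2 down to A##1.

diminished ninth

Descending from B2 to A##1 is the same interval as ascending A##1 to B2.
A to B spans two letter names (A-B), plus an octave, so the interval is some kind of ninth.
The major ninth is 14 semitones; here we have 12, two semitones narrower: diminished.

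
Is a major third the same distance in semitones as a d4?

Yes

A major third spans 4 semitones, and a diminished fourth also spans 4 semitones — they're enharmonic.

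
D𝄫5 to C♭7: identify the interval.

D to C spans seven letter names (D-E-F-G-A-B-C), plus an octave: a fourteenth.
Counting semitones, Dbb5→Cb7 is 23, which is the major fourteenth.
(Equivalently, a compound major seventh: a major seventh plus an octave.)

major fourteenth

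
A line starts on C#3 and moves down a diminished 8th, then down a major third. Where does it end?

C#3 down a diminished octave → C##2 (11 semitones).
C##2 down a major third → A#1 (4 semitones).

A#1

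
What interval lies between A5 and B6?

major 9th

A to B spans two letter names (A-B), plus an octave — that makes it a ninth of some quality.
Counting semitones, A5→B6 is 14, which is the major ninth.
(Equivalently, a compound major second: a major second plus an octave.)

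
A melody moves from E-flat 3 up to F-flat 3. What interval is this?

E to F spans two letter names (E-F), so the interval is some kind of second.
Eb3 to Fb3 is 1 semitone, a half step short of the major second (2), so this is minor.

minor 2nd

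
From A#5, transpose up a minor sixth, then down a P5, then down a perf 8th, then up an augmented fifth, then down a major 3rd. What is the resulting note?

D#5

Up a minor sixth from A#5: F#6 (8 semitones up).
Down a perfect fifth from F#6: B5 (7 semitones down).
B5 down a perfect octave → B4 (12 semitones).
Up an augmented fifth from B4: F##5 (8 semitones up).
A major third down from F##5 is D#5.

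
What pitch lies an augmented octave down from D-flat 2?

D-double-flat 1

For an octave the letter name doesn't change: still D, an octave down.
Moving 13 semitones down from Db2 (the size of an augmented octave) reaches Dbb1.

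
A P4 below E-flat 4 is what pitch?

The fourth takes the letter from E down to B.
Moving 5 semitones down from Eb4 (the size of a perfect fourth) reaches Bb3.

B-flat 3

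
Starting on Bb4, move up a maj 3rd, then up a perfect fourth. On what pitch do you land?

G5

Bb4 up a major third → D5 (4 semitones).
A perfect fourth up from D5 is G5.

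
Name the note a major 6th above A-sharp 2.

Six letter names up from A: F.
A major sixth spans 9 semitones, so from A#2 the target pitch is F##3.

F-double-sharp 3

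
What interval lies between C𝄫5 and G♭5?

C to G spans five letter names (C-D-E-F-G) — that makes it a fifth of some quality.
The perfect fifth is 7 semitones; here we have 8, one semitone wider: augmented.

augmented fifth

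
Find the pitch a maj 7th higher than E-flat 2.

D 3

The seventh takes the letter from E up to D.
Moving 11 semitones up from Eb2 (the size of a major seventh) reaches D3.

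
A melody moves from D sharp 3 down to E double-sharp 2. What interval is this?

Descending from D#3 to E##2 is the same interval as ascending E##2 to D#3.
E to D spans seven letter names (E-F-G-A-B-C-D) — that makes it a seventh of some quality.
E##2 to D#3 spans 9 semitones — two semitones narrower than the major seventh (11) — giving a diminished seventh.

d7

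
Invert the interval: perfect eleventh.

First reduce the compound perfect eleventh to its simple form, a perfect fourth.
Inverted interval numbers add to nine, so a fourth pairs with a fifth (4 + 5 = 9).
The quality also flips — perfect stays perfect — giving a perfect fifth.

perfect fifth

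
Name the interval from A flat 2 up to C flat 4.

minor tenth

A to C spans three letter names (A-B-C), plus an octave, so the interval is some kind of tenth.
Ab2 to Cb4 is 15 semitones, a half step short of the major tenth (16), so this is minor.
(Equivalently, a compound minor third: a minor third plus an octave.)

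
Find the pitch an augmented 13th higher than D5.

B#6

Six letters up from D (plus an octave) reaches B.
An augmented thirteenth is 22 semitones; 22 semitones up from D5 gives B#6.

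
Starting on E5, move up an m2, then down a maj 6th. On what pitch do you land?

Up a minor second from E5: F5 (1 semitone up).
F5 down a major sixth → Ab4 (9 semitones).

Ab4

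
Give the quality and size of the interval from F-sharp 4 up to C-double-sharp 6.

F to C spans five letter names (F-G-A-B-C), plus an octave: a twelfth.
The perfect twelfth is 19 semitones; here we have 20, one semitone wider: augmented.
(Equivalently, a compound augmented fifth: an augmented fifth plus an octave.)

A12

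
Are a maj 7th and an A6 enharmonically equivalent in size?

11 semitones (major seventh) vs 10 semitones (augmented sixth): not equal.

No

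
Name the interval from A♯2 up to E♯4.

perfect twelfth

A to E spans five letter names (A-B-C-D-E), plus an octave — that makes it a twelfth of some quality.
A#2 to E#4 is 19 semitones, matching the perfect twelfth exactly, so the quality is perfect.
(Equivalently, a compound perfect fifth: a perfect fifth plus an octave.)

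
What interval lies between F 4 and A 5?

major 10th

F to A spans three letter names (F-G-A), plus an octave — that makes it a tenth of some quality.
F4 to A5 is 16 semitones, matching the major tenth exactly, so the quality is major.
(Equivalently, a compound major third: a major third plus an octave.)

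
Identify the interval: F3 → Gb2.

Descending from F3 to Gb2 is the same interval as ascending Gb2 to F3.
G to F spans seven letter names (G-A-B-C-D-E-F), so the interval is some kind of seventh.
The major seventh spans 11 semitones, and Gb2 to F3 is exactly 11 semitones — so this is a major seventh.

M7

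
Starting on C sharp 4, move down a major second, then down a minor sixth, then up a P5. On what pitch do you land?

A major second down from C#4 is B3.
Down a minor sixth from B3: D#3 (8 semitones down).
A perfect fifth up from D#3 is A#3.

A sharp 3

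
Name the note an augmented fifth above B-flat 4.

Five letter names up from B: F.
Moving 8 semitones up from Bb4 (the size of an augmented fifth) reaches F#5.

F-sharp 5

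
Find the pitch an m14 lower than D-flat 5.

E-flat 3

Seven letters down from D (plus an octave) reaches E.
Moving 22 semitones down from Db5 (the size of a minor fourteenth) reaches Eb3.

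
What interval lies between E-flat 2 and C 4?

E to C spans six letter names (E-F-G-A-B-C), plus an octave — that makes it a thirteenth of some quality.
Counting semitones, Eb2→C4 is 21, which is the major thirteenth.
(Equivalently, a compound major sixth: a major sixth plus an octave.)

major thirteenth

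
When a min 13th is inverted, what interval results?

major 3rd

First reduce the compound minor thirteenth to its simple form, a minor sixth.
The rule of nine gives the new number: 9 − 6 = 3, so a sixth becomes a third.
The quality also flips — minor becomes major — giving a major third.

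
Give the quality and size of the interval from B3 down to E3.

Descending from B3 to E3 is the same interval as ascending E3 to B3.
E to B spans five letter names (E-F-G-A-B) — that makes it a fifth of some quality.
Counting semitones, E3→B3 is 7, which is the perfect fifth.

perfect 5th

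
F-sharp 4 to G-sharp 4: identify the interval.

major second

F to G spans two letter names (F-G): a second.
The major second spans 2 semitones, and F#4 to G#4 is exactly 2 semitones — so this is a major second.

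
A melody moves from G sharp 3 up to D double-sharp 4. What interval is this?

augmented fifth

G to D spans five letter names (G-A-B-C-D) — that makes it a fifth of some quality.
A perfect fifth would be 7 semitones; G#3 to D##4 is 8, one semitone wider, so the interval is augmented.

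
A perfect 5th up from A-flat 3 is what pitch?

E-flat 4

The fifth takes the letter from A up to E.
Moving 7 semitones up from Ab3 (the size of a perfect fifth) reaches Eb4.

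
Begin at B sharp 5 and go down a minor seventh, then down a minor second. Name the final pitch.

B double-sharp 4

A minor seventh down from B#5 is C##5.
A minor second down from C##5 is B##4.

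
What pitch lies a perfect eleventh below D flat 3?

Four letters down from D (plus an octave) reaches A.
Moving 17 semitones down from Db3 (the size of a perfect eleventh) reaches Ab1.

A flat 1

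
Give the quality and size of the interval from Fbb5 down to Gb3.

diminished fourteenth

Descending from Fbb5 to Gb3 is the same interval as ascending Gb3 to Fbb5.
G to F spans seven letter names (G-A-B-C-D-E-F), plus an octave: a fourteenth.
Gb3 to Fbb5 spans 21 semitones — two semitones narrower than the major fourteenth (23) — giving a diminished fourteenth.
(Equivalently, a compound diminished seventh: a diminished seventh plus an octave.)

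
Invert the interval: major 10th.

m6

First reduce the compound major tenth to its simple form, a major third.
Inverted interval numbers add to nine, so a third pairs with a sixth (3 + 6 = 9).
And major becomes minor under inversion, so we get a minor sixth.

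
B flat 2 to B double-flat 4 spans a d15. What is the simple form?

Each octave removed subtracts seven from the number: 15 − 7 = 8.
That makes a diminished fifteenth a compound diminished octave — an octave plus a diminished octave.

d8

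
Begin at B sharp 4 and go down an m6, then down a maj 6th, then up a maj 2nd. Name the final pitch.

G double-sharp 3

A minor sixth down from B#4 is D##4.
Down a major sixth from D##4: F##3 (9 semitones down).
Up a major second from F##3: G##3 (2 semitones up).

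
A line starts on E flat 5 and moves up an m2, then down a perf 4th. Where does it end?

C flat 5

Eb5 up a minor second → Fb5 (1 semitone).
Fb5 down a perfect fourth → Cb5 (5 semitones).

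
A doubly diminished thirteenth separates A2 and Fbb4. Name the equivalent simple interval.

Subtracting seven from the interval number removes an octave: 13 − 7 = 6.
So a doubly diminished thirteenth is an octave plus a doubly diminished sixth. The quality is unchanged.

doubly diminished 6th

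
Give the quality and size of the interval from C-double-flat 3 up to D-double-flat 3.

major second

C to D spans two letter names (C-D), so the interval is some kind of second.
The major second spans 2 semitones, and Cbb3 to Dbb3 is exactly 2 semitones — so this is a major second.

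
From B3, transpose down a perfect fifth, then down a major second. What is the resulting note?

Down a perfect fifth from B3: E3 (7 semitones down).
Down a major second from E3: D3 (2 semitones down).

D3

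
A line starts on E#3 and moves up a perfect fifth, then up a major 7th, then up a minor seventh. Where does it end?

E#3 up a perfect fifth → B#3 (7 semitones).
Up a major seventh from B#3: A##4 (11 semitones up).
Up a minor seventh from A##4: G##5 (10 semitones up).

G##5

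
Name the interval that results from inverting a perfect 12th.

First reduce the compound perfect twelfth to its simple form, a perfect fifth.
Interval numbers invert to sum to nine: 5 + 4 = 9, so a fifth inverts to a fourth.
The quality also flips — perfect stays perfect — giving a perfect fourth.

P4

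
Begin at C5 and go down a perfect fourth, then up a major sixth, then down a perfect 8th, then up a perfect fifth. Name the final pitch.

B4

Down a perfect fourth from C5: G4 (5 semitones down).
G4 up a major sixth → E5 (9 semitones).
A perfect octave down from E5 is E4.
E4 up a perfect fifth → B4 (7 semitones).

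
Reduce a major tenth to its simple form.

M3

Each octave removed subtracts seven from the number: 10 − 7 = 3.
Quality carries through unchanged, so the simple form is a major third.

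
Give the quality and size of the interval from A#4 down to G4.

Descending from A#4 to G4 is the same interval as ascending G4 to A#4.
G to A spans two letter names (G-A): a second.
G4 to A#4 spans 3 semitones — one semitone wider than the major second (2) — giving an augmented second.

augmented 2nd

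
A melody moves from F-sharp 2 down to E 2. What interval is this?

major second

Descending from F#2 to E2 is the same interval as ascending E2 to F#2.
E to F spans two letter names (E-F): a second.
The major second spans 2 semitones, and E2 to F#2 is exactly 2 semitones — so this is a major second.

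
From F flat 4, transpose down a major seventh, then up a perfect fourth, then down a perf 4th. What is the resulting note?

Down a major seventh from Fb4: Gbb3 (11 semitones down).
Up a perfect fourth from Gbb3: Cbb4 (5 semitones up).
A perfect fourth down from Cbb4 is Gbb3.

G double-flat 3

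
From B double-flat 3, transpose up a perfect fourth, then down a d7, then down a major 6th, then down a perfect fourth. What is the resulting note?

Up a perfect fourth from Bbb3: Ebb4 (5 semitones up).
Ebb4 down a diminished seventh → F3 (9 semitones).
F3 down a major sixth → Ab2 (9 semitones).
Ab2 down a perfect fourth → Eb2 (5 semitones).

E flat 2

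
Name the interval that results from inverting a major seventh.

Interval numbers invert to sum to nine: 7 + 2 = 9, so a seventh inverts to a second.
The quality also flips — major becomes minor — giving a minor second.

m2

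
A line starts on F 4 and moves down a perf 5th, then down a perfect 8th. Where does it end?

B flat 2

Down a perfect fifth from F4: Bb3 (7 semitones down).
Down a perfect octave from Bb3: Bb2 (12 semitones down).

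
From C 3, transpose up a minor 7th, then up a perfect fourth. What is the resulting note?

E flat 4

A minor seventh up from C3 is Bb3.
A perfect fourth up from Bb3 is Eb4.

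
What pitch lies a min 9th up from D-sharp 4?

The ninth's letter: D up two letter names plus an octave → E.
Moving 13 semitones up from D#4 (the size of a minor ninth) reaches E5.

E 5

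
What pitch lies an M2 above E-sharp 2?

F-double-sharp 2

Counting two letter names up from E lands on F.
A major second is 2 semitones; 2 semitones up from E#2 gives F##2.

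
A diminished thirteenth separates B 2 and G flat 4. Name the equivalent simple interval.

diminished 6th

Each octave removed subtracts seven from the number: 13 − 7 = 6.
So a diminished thirteenth is an octave plus a diminished sixth. The quality is unchanged.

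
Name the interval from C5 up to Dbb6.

C to D spans two letter names (C-D), plus an octave — that makes it a ninth of some quality.
C5 to Dbb6 spans 12 semitones — two semitones narrower than the major ninth (14) — giving a diminished ninth.

d9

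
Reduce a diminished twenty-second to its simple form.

diminished 8th

Take out 2 octaves (14 from the number): 22 − 14 = 8.
So a diminished twenty-second is 2 octaves plus a diminished octave. The quality is unchanged.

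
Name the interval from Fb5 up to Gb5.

major 2nd

F to G spans two letter names (F-G): a second.
The major second spans 2 semitones, and Fb5 to Gb5 is exactly 2 semitones — so this is a major second.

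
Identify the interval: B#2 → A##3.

major 7th

B to A spans seven letter names (B-C-D-E-F-G-A): a seventh.
The major seventh spans 11 semitones, and B#2 to A##3 is exactly 11 semitones — so this is a major seventh.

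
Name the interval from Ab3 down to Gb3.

Descending from Ab3 to Gb3 is the same interval as ascending Gb3 to Ab3.
G to A spans two letter names (G-A): a second.
Gb3 to Ab3 is 2 semitones, matching the major second exactly, so the quality is major.

major second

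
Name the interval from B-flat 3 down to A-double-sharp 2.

Descending from Bb3 to A##2 is the same interval as ascending A##2 to Bb3.
A to B spans two letter names (A-B), plus an octave: a ninth.
The major ninth is 14 semitones; here we have 11, three semitones narrower: doubly diminished.

dd9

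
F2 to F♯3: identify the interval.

augmented octave

F to F is the same letter name, plus an octave — that makes it an octave of some quality.
F2 to F#3 spans 13 semitones — one semitone wider than the perfect octave (12) — giving an augmented octave.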